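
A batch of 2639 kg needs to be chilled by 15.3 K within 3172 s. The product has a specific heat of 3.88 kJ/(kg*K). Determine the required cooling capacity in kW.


Q = m * cp * dT / t
Q = 2639 * 3.88 * 15.3 / 3172
Q = 49.389 kW

49.389


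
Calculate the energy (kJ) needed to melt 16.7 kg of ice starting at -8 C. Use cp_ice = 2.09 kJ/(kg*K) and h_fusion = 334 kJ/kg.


Sensible heat = cp * dT = 2.09 * 8 = 16.72 kJ/kg
Total per kg = 16.72 + 334 = 350.72 kJ/kg
Q = m * total = 16.7 * 350.72
Q = 5857.0 kJ

5857.0


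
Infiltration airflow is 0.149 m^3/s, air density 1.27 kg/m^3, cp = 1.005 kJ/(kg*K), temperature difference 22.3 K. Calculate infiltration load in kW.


Q = V_dot * rho * cp * dT
Q = 0.149 * 1.27 * 1.005 * 22.3
Q = 4.241 kW

4.241


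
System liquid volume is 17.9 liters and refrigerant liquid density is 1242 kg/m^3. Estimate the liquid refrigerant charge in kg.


Charge = V * rho / 1000
Charge = 17.9 * 1242 / 1000
Charge = 22.23 kg

22.23


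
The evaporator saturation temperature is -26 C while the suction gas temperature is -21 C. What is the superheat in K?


Superheat = T_suction - T_evap
Superheat = -21 - (-26)
Superheat = 5 K

5


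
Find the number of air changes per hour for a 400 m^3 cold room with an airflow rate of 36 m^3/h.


ACH = flow / volume
ACH = 36 / 400
ACH = 0.09

0.09


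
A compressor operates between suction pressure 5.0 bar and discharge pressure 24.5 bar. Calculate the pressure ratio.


PR = P_high / P_low
PR = 24.5 / 5.0
PR = 4.9

4.9


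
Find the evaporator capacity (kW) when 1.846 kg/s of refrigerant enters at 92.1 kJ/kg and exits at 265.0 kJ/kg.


dh = 265.0 - 92.1 = 172.9 kJ/kg
Q_evap = m_dot * dh = 1.846 * 172.9
Q_evap = 319.17 kW

319.17


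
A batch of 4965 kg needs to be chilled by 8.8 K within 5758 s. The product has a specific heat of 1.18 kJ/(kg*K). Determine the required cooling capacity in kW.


Q = m * cp * dT / t
Q = 4965 * 1.18 * 8.8 / 5758
Q = 8.954 kW

8.954


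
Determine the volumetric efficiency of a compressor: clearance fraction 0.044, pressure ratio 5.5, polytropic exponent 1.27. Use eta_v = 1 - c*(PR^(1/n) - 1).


PR^(1/n) = 5.5^(1/1.27) = 3.82791907
eta_v = 1 - 0.044 * (3.82791907 - 1)
eta_v = 0.8756

0.8756


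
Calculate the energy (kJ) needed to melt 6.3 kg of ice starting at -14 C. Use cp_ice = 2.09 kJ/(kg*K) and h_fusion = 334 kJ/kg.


Sensible heat = cp * dT = 2.09 * 14 = 29.26 kJ/kg
Total per kg = 29.26 + 334 = 363.26 kJ/kg
Q = m * total = 6.3 * 363.26
Q = 2288.5 kJ

2288.5


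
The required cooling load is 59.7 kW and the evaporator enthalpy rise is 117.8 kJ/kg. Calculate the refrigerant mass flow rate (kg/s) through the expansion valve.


m_dot = Q / dh
m_dot = 59.7 / 117.8
m_dot = 0.5068 kg/s

0.5068


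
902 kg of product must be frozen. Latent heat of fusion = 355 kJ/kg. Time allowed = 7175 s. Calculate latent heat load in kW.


Q_lat = m * h_fg / t
Q_lat = 902 * 355 / 7175
Q_lat = 44.63 kW

44.63


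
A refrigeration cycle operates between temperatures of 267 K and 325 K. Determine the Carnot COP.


dT = 325 - 267 = 58 K
COP_carnot = T_cold / dT = 267 / 58
COP_carnot = 4.603

4.603


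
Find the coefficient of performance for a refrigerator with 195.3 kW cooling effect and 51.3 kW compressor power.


COP = Q_evap / W
COP = 195.3 / 51.3
COP = 3.807

3.807


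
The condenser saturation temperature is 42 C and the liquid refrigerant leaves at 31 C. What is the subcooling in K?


Subcooling = T_cond - T_liquid
Subcooling = 42 - 31
Subcooling = 11 K

11


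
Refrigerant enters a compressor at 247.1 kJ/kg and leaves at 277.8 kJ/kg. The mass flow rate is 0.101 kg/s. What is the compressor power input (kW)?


dh = 277.8 - 247.1 = 30.7 kJ/kg
W = m_dot * dh = 0.101 * 30.7 = 3.1 kW

3.1


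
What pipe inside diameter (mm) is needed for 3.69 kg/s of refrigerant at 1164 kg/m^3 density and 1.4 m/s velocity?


A = m_dot / (rho * v) = 3.69 / (1164 * 1.4) = 0.002264359352 m^2
d = sqrt(4*A/pi) * 1000
d = 53.7 mm

53.7


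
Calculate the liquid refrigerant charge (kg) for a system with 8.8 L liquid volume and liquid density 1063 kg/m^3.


Charge = V * rho / 1000
Charge = 8.8 * 1063 / 1000
Charge = 9.35 kg

9.35


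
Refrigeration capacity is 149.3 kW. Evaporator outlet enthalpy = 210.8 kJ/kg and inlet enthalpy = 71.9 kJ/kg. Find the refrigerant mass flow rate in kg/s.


dh = 210.8 - 71.9 = 138.9 kJ/kg
m_dot = Q / dh = 149.3 / 138.9 = 1.0749 kg/s

1.0749


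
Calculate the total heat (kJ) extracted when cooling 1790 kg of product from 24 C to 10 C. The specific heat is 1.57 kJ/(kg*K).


dT = 24 - (10) = 14 K
Q = m * cp * dT = 1790 * 1.57 * 14
Q = 39344 kJ

39344


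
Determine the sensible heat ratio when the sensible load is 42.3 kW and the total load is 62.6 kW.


SHR = Q_sensible / Q_total
SHR = 42.3 / 62.6
SHR = 0.676

0.676


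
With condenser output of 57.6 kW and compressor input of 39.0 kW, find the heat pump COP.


COP_hp = Q_cond / W
COP_hp = 57.6 / 39.0
COP_hp = 1.477

1.477


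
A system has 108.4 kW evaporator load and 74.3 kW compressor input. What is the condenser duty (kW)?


Q_cond = Q_evap + W
Q_cond = 108.4 + 74.3
Q_cond = 182.7 kW

182.7


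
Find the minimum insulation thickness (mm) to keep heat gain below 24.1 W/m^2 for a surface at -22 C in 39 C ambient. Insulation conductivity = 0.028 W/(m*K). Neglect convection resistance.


dT = 39 - (-22) = 61 K
thickness = k * dT / q_max * 1000
thickness = 0.028 * 61 / 24.1 * 1000
thickness = 70.9 mm

70.9


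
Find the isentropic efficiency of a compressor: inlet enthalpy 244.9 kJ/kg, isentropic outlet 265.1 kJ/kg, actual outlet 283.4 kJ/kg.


dh_ideal = 265.1 - 244.9 = 20.2 kJ/kg
dh_actual = 283.4 - 244.9 = 38.5 kJ/kg
eta_s = dh_ideal / dh_actual = 20.2 / 38.5
eta_s = 0.5247

0.5247


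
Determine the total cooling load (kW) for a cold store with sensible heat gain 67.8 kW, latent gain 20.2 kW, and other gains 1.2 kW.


Q_total = Q_s + Q_l + Q_misc
Q_total = 67.8 + 20.2 + 1.2
Q_total = 89.2 kW

89.2


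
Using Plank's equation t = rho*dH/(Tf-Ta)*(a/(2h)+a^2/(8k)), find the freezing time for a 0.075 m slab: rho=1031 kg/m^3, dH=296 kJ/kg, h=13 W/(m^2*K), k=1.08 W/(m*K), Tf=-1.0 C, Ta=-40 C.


dT = -1.0 - (-40) = 39.0 K
term1 = a/(2h) = 0.075/(2*13) = 0.002884615385
term2 = a^2/(8k) = 0.075^2/(8*1.08) = 0.0006510416667
t = rho*dH*1000/dT * (term1 + term2)
t = 1031*296*1000/39.0 * (0.002884615385 + 0.0006510416667)
t = 27667 s

27667


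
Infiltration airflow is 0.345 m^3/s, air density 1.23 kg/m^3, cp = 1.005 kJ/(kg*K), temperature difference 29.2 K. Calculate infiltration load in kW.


Q = V_dot * rho * cp * dT
Q = 0.345 * 1.23 * 1.005 * 29.2
Q = 12.453 kW

12.453


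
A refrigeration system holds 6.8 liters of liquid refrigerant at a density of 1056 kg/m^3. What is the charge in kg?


Charge = V * rho / 1000
Charge = 6.8 * 1056 / 1000
Charge = 7.18 kg

7.18


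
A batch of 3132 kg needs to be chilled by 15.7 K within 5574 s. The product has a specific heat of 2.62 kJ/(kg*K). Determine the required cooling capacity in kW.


Q = m * cp * dT / t
Q = 3132 * 2.62 * 15.7 / 5574
Q = 23.113 kW

23.113


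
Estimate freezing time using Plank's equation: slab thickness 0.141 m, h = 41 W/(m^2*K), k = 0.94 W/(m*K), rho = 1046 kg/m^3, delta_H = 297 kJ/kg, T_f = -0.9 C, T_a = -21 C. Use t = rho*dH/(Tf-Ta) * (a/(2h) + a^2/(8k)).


dT = -0.9 - (-21) = 20.1 K
term1 = a/(2h) = 0.141/(2*41) = 0.001719512195
term2 = a^2/(8k) = 0.141^2/(8*0.94) = 0.00264375
t = rho*dH*1000/dT * (term1 + term2)
t = 1046*297*1000/20.1 * (0.001719512195 + 0.00264375)
t = 67438 s

67438


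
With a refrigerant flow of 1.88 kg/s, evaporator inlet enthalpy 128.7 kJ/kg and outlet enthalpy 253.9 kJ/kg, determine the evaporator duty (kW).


dh = 253.9 - 128.7 = 125.2 kJ/kg
Q_evap = m_dot * dh = 1.88 * 125.2
Q_evap = 235.38 kW

235.38


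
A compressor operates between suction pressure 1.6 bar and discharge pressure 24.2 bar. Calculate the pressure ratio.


PR = P_high / P_low
PR = 24.2 / 1.6
PR = 15.125

15.125


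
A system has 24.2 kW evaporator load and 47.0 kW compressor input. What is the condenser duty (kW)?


Q_cond = Q_evap + W
Q_cond = 24.2 + 47.0
Q_cond = 71.2 kW

71.2


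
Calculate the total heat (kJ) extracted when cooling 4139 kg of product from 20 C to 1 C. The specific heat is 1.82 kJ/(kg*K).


dT = 20 - (1) = 19 K
Q = m * cp * dT = 4139 * 1.82 * 19
Q = 143127 kJ

143127


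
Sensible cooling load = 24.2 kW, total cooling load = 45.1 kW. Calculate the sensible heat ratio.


SHR = Q_sensible / Q_total
SHR = 24.2 / 45.1
SHR = 0.537

0.537


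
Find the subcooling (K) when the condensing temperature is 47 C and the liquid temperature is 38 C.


Subcooling = T_cond - T_liquid
Subcooling = 47 - 38
Subcooling = 9 K

9


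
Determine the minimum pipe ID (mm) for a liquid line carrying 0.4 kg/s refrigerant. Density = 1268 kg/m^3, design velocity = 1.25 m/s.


A = m_dot / (rho * v) = 0.4 / (1268 * 1.25) = 0.0002523659306 m^2
d = sqrt(4*A/pi) * 1000
d = 17.9 mm

17.9


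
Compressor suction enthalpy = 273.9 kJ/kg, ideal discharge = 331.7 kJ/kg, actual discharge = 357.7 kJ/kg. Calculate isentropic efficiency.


dh_ideal = 331.7 - 273.9 = 57.8 kJ/kg
dh_actual = 357.7 - 273.9 = 83.8 kJ/kg
eta_s = dh_ideal / dh_actual = 57.8 / 83.8
eta_s = 0.6897

0.6897


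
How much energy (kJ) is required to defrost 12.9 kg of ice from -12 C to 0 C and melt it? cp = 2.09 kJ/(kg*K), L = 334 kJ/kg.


Sensible heat = cp * dT = 2.09 * 12 = 25.08 kJ/kg
Total per kg = 25.08 + 334 = 359.08 kJ/kg
Q = m * total = 12.9 * 359.08
Q = 4632.1 kJ

4632.1


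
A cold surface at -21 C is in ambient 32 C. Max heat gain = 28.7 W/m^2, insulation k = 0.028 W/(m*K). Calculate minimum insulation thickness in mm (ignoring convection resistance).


dT = 32 - (-21) = 53 K
thickness = k * dT / q_max * 1000
thickness = 0.028 * 53 / 28.7 * 1000
thickness = 51.7 mm

51.7


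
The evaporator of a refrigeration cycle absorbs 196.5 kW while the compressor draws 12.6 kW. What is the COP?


COP = Q_evap / W
COP = 196.5 / 12.6
COP = 15.595

15.595


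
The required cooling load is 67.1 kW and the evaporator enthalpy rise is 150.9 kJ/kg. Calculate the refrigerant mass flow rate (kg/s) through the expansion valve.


m_dot = Q / dh
m_dot = 67.1 / 150.9
m_dot = 0.4447 kg/s

0.4447


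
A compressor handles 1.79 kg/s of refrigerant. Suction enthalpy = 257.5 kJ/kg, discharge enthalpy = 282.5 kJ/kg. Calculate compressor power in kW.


dh = 282.5 - 257.5 = 25.0 kJ/kg
W = m_dot * dh = 1.79 * 25.0 = 44.75 kW

44.75


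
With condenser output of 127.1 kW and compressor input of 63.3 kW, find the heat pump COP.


COP_hp = Q_cond / W
COP_hp = 127.1 / 63.3
COP_hp = 2.008

2.008


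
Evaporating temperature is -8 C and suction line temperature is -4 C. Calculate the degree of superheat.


Superheat = T_suction - T_evap
Superheat = -4 - (-8)
Superheat = 4 K

4


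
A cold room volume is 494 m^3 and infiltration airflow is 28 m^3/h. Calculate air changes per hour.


ACH = flow / volume
ACH = 28 / 494
ACH = 0.057

0.057


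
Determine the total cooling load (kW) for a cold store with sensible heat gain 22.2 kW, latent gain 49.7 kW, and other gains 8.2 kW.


Q_total = Q_s + Q_l + Q_misc
Q_total = 22.2 + 49.7 + 8.2
Q_total = 80.1 kW

80.1


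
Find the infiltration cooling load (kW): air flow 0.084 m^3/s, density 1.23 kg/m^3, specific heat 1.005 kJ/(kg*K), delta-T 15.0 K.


Q = V_dot * rho * cp * dT
Q = 0.084 * 1.23 * 1.005 * 15.0
Q = 1.558 kW

1.558


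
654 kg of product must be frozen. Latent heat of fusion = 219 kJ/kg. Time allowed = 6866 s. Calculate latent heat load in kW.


Q_lat = m * h_fg / t
Q_lat = 654 * 219 / 6866
Q_lat = 20.86 kW

20.86


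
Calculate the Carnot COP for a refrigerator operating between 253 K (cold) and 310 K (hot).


dT = 310 - 253 = 57 K
COP_carnot = T_cold / dT = 253 / 57
COP_carnot = 4.439

4.439


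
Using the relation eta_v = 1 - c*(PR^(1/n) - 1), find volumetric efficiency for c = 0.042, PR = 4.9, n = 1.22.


PR^(1/n) = 4.9^(1/1.22) = 3.67903985
eta_v = 1 - 0.042 * (3.67903985 - 1)
eta_v = 0.8875

0.8875


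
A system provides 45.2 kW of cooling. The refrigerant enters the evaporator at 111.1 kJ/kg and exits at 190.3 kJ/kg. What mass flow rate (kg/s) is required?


dh = 190.3 - 111.1 = 79.2 kJ/kg
m_dot = Q / dh = 45.2 / 79.2 = 0.5707 kg/s

0.5707


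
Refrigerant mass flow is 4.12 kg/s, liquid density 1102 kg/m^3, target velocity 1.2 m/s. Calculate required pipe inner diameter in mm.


A = m_dot / (rho * v) = 4.12 / (1102 * 1.2) = 0.003115547489 m^2
d = sqrt(4*A/pi) * 1000
d = 63.0 mm

63.0


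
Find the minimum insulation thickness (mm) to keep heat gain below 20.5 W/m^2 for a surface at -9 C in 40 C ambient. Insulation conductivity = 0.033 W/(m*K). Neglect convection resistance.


dT = 40 - (-9) = 49 K
thickness = k * dT / q_max * 1000
thickness = 0.033 * 49 / 20.5 * 1000
thickness = 78.9 mm

78.9


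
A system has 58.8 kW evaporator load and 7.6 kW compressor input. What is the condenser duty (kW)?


Q_cond = Q_evap + W
Q_cond = 58.8 + 7.6
Q_cond = 66.4 kW

66.4


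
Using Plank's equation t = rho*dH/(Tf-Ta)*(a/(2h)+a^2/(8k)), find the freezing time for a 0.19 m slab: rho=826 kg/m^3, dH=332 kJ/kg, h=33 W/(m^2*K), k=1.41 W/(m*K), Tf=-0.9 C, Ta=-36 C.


dT = -0.9 - (-36) = 35.1 K
term1 = a/(2h) = 0.19/(2*33) = 0.002878787879
term2 = a^2/(8k) = 0.19^2/(8*1.41) = 0.00320035461
t = rho*dH*1000/dT * (term1 + term2)
t = 826*332*1000/35.1 * (0.002878787879 + 0.00320035461)
t = 47496 s

47496


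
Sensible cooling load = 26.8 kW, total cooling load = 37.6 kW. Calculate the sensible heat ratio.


SHR = Q_sensible / Q_total
SHR = 26.8 / 37.6
SHR = 0.713

0.713


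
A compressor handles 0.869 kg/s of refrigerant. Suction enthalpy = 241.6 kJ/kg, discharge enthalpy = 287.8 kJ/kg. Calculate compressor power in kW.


dh = 287.8 - 241.6 = 46.2 kJ/kg
W = m_dot * dh = 0.869 * 46.2 = 40.15 kW

40.15


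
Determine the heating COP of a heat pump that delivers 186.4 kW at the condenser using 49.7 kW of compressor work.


COP_hp = Q_cond / W
COP_hp = 186.4 / 49.7
COP_hp = 3.751

3.751


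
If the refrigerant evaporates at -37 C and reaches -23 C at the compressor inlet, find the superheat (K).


Superheat = T_suction - T_evap
Superheat = -23 - (-37)
Superheat = 14 K

14


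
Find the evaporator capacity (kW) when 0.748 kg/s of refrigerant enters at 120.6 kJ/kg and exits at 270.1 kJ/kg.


dh = 270.1 - 120.6 = 149.5 kJ/kg
Q_evap = m_dot * dh = 0.748 * 149.5
Q_evap = 111.83 kW

111.83


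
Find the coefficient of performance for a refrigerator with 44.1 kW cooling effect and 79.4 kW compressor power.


COP = Q_evap / W
COP = 44.1 / 79.4
COP = 0.555

0.555


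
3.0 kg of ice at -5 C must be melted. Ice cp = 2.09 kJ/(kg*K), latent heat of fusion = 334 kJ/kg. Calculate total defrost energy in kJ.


Sensible heat = cp * dT = 2.09 * 5 = 10.45 kJ/kg
Total per kg = 10.45 + 334 = 344.45 kJ/kg
Q = m * total = 3.0 * 344.45
Q = 1033.4 kJ

1033.4


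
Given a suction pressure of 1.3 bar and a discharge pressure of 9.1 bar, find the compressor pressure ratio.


PR = P_high / P_low
PR = 9.1 / 1.3
PR = 7.0

7.0


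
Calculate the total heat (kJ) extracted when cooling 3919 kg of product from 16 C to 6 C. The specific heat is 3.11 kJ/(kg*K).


dT = 16 - (6) = 10 K
Q = m * cp * dT = 3919 * 3.11 * 10
Q = 121881 kJ

121881


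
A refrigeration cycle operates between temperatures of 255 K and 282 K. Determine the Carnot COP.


dT = 282 - 255 = 27 K
COP_carnot = T_cold / dT = 255 / 27
COP_carnot = 9.444

9.444


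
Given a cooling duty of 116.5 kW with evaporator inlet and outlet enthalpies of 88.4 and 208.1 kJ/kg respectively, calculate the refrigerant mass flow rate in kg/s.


dh = 208.1 - 88.4 = 119.7 kJ/kg
m_dot = Q / dh = 116.5 / 119.7 = 0.9733 kg/s

0.9733


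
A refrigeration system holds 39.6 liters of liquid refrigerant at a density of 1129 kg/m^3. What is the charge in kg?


Charge = V * rho / 1000
Charge = 39.6 * 1129 / 1000
Charge = 44.71 kg

44.71


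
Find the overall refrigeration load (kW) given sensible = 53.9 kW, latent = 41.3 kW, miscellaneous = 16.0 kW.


Q_total = Q_s + Q_l + Q_misc
Q_total = 53.9 + 41.3 + 16.0
Q_total = 111.2 kW

111.2


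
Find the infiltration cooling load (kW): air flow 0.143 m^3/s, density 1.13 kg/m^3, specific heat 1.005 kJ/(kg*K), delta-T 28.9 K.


Q = V_dot * rho * cp * dT
Q = 0.143 * 1.13 * 1.005 * 28.9
Q = 4.693 kW

4.693


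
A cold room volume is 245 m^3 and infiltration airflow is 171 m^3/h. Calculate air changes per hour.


ACH = flow / volume
ACH = 171 / 245
ACH = 0.698

0.698


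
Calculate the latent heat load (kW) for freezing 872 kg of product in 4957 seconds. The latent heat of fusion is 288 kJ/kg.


Q_lat = m * h_fg / t
Q_lat = 872 * 288 / 4957
Q_lat = 50.66 kW

50.66


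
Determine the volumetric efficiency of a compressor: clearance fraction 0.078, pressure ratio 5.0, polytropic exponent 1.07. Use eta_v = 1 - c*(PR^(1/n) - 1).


PR^(1/n) = 5.0^(1/1.07) = 4.50031584
eta_v = 1 - 0.078 * (4.50031584 - 1)
eta_v = 0.727

0.727


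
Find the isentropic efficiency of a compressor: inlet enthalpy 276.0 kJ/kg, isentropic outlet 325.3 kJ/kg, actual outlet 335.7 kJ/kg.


dh_ideal = 325.3 - 276.0 = 49.3 kJ/kg
dh_actual = 335.7 - 276.0 = 59.7 kJ/kg
eta_s = dh_ideal / dh_actual = 49.3 / 59.7
eta_s = 0.8258

0.8258


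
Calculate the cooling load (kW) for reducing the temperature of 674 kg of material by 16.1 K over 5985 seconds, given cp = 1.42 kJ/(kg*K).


Q = m * cp * dT / t
Q = 674 * 1.42 * 16.1 / 5985
Q = 2.575 kW

2.575


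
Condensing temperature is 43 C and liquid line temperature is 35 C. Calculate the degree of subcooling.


Subcooling = T_cond - T_liquid
Subcooling = 43 - 35
Subcooling = 8 K

8


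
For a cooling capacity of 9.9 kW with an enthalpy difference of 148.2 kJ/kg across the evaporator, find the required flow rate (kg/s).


m_dot = Q / dh
m_dot = 9.9 / 148.2
m_dot = 0.0668 kg/s

0.0668


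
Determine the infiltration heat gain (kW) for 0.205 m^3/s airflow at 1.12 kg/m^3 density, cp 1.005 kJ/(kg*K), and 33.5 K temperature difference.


Q = V_dot * rho * cp * dT
Q = 0.205 * 1.12 * 1.005 * 33.5
Q = 7.73 kW

7.73


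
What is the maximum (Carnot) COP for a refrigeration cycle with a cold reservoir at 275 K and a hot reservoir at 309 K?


dT = 309 - 275 = 34 K
COP_carnot = T_cold / dT = 275 / 34
COP_carnot = 8.088

8.088


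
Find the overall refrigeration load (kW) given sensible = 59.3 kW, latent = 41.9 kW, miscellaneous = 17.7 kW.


Q_total = Q_s + Q_l + Q_misc
Q_total = 59.3 + 41.9 + 17.7
Q_total = 118.9 kW

118.9


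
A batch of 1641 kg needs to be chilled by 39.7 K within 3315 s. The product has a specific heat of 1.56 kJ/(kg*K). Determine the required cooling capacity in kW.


Q = m * cp * dT / t
Q = 1641 * 1.56 * 39.7 / 3315
Q = 30.658 kW

30.658


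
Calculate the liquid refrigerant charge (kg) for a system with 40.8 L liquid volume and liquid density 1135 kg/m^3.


Charge = V * rho / 1000
Charge = 40.8 * 1135 / 1000
Charge = 46.31 kg

46.31


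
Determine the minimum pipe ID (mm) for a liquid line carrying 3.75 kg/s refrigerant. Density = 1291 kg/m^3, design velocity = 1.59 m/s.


A = m_dot / (rho * v) = 3.75 / (1291 * 1.59) = 0.001826871081 m^2
d = sqrt(4*A/pi) * 1000
d = 48.2 mm

48.2


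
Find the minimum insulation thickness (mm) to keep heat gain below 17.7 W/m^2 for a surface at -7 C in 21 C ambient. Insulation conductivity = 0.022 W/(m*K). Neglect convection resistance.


dT = 21 - (-7) = 28 K
thickness = k * dT / q_max * 1000
thickness = 0.022 * 28 / 17.7 * 1000
thickness = 34.8 mm

34.8


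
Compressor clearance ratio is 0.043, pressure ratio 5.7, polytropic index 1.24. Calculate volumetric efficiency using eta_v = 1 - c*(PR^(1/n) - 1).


PR^(1/n) = 5.7^(1/1.24) = 4.06983213
eta_v = 1 - 0.043 * (4.06983213 - 1)
eta_v = 0.868

0.868


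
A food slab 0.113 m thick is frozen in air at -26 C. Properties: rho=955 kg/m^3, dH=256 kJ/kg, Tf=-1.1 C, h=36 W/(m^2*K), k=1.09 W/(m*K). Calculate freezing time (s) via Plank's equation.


dT = -1.1 - (-26) = 24.9 K
term1 = a/(2h) = 0.113/(2*36) = 0.001569444444
term2 = a^2/(8k) = 0.113^2/(8*1.09) = 0.001464334862
t = rho*dH*1000/dT * (term1 + term2)
t = 955*256*1000/24.9 * (0.001569444444 + 0.001464334862)
t = 29787 s

29787


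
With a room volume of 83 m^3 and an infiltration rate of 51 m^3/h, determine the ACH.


ACH = flow / volume
ACH = 51 / 83
ACH = 0.614

0.614


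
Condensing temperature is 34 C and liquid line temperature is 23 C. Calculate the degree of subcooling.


Subcooling = T_cond - T_liquid
Subcooling = 34 - 23
Subcooling = 11 K

11


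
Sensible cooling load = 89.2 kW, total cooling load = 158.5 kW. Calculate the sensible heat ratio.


SHR = Q_sensible / Q_total
SHR = 89.2 / 158.5
SHR = 0.563

0.563


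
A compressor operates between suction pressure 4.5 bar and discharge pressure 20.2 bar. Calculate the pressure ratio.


PR = P_high / P_low
PR = 20.2 / 4.5
PR = 4.489

4.489


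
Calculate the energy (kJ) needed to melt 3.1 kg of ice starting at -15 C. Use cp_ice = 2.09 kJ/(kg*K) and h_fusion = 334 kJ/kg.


Sensible heat = cp * dT = 2.09 * 15 = 31.35 kJ/kg
Total per kg = 31.35 + 334 = 365.35 kJ/kg
Q = m * total = 3.1 * 365.35
Q = 1132.6 kJ

1132.6


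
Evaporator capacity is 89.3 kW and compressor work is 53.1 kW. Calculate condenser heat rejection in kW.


Q_cond = Q_evap + W
Q_cond = 89.3 + 53.1
Q_cond = 142.4 kW

142.4


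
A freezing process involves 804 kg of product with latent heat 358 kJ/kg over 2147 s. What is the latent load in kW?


Q_lat = m * h_fg / t
Q_lat = 804 * 358 / 2147
Q_lat = 134.06 kW

134.06


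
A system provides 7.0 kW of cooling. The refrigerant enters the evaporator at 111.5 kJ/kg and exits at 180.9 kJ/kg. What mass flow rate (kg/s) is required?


dh = 180.9 - 111.5 = 69.4 kJ/kg
m_dot = Q / dh = 7.0 / 69.4 = 0.1009 kg/s

0.1009


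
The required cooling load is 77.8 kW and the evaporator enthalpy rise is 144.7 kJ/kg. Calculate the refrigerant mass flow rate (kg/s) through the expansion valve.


m_dot = Q / dh
m_dot = 77.8 / 144.7
m_dot = 0.5377 kg/s

0.5377


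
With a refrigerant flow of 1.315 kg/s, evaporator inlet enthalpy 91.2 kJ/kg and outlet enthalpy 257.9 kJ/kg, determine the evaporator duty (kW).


dh = 257.9 - 91.2 = 166.7 kJ/kg
Q_evap = m_dot * dh = 1.315 * 166.7
Q_evap = 219.21 kW

219.21


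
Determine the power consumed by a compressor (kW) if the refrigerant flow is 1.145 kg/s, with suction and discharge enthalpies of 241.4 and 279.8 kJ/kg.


dh = 279.8 - 241.4 = 38.4 kJ/kg
W = m_dot * dh = 1.145 * 38.4 = 43.97 kW

43.97


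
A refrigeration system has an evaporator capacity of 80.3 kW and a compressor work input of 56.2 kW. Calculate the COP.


COP = Q_evap / W
COP = 80.3 / 56.2
COP = 1.429

1.429


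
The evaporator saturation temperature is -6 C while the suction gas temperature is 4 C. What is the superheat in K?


Superheat = T_suction - T_evap
Superheat = 4 - (-6)
Superheat = 10 K

10


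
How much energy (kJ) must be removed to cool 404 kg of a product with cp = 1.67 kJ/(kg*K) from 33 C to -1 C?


dT = 33 - (-1) = 34 K
Q = m * cp * dT = 404 * 1.67 * 34
Q = 22939 kJ

22939


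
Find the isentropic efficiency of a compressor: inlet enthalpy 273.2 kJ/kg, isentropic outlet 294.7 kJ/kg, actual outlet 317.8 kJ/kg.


dh_ideal = 294.7 - 273.2 = 21.5 kJ/kg
dh_actual = 317.8 - 273.2 = 44.6 kJ/kg
eta_s = dh_ideal / dh_actual = 21.5 / 44.6
eta_s = 0.4821

0.4821


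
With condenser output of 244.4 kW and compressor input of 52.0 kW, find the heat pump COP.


COP_hp = Q_cond / W
COP_hp = 244.4 / 52.0
COP_hp = 4.7

4.7


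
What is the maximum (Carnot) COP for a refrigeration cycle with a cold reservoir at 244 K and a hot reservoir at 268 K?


dT = 268 - 244 = 24 K
COP_carnot = T_cold / dT = 244 / 24
COP_carnot = 10.167

10.167


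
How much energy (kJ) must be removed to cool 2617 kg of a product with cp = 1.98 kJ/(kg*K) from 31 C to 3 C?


dT = 31 - (3) = 28 K
Q = m * cp * dT = 2617 * 1.98 * 28
Q = 145086 kJ

145086


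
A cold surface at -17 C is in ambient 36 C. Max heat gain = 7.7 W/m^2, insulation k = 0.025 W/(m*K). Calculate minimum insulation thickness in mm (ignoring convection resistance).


dT = 36 - (-17) = 53 K
thickness = k * dT / q_max * 1000
thickness = 0.025 * 53 / 7.7 * 1000
thickness = 172.1 mm

172.1


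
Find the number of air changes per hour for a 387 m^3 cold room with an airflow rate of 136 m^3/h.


ACH = flow / volume
ACH = 136 / 387
ACH = 0.351

0.351


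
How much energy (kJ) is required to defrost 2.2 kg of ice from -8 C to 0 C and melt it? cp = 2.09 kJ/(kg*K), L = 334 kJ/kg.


Sensible heat = cp * dT = 2.09 * 8 = 16.72 kJ/kg
Total per kg = 16.72 + 334 = 350.72 kJ/kg
Q = m * total = 2.2 * 350.72
Q = 771.6 kJ

771.6


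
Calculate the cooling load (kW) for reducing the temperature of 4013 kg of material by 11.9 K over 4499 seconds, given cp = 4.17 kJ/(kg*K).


Q = m * cp * dT / t
Q = 4013 * 4.17 * 11.9 / 4499
Q = 44.263 kW

44.263


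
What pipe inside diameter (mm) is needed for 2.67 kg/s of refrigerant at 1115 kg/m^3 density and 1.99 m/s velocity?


A = m_dot / (rho * v) = 2.67 / (1115 * 1.99) = 0.001203326047 m^2
d = sqrt(4*A/pi) * 1000
d = 39.1 mm

39.1


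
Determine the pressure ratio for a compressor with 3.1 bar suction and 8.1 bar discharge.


PR = P_high / P_low
PR = 8.1 / 3.1
PR = 2.613

2.613


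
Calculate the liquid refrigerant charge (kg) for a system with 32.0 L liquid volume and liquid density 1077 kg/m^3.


Charge = V * rho / 1000
Charge = 32.0 * 1077 / 1000
Charge = 34.46 kg

34.46


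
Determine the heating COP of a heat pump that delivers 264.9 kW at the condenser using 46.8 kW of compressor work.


COP_hp = Q_cond / W
COP_hp = 264.9 / 46.8
COP_hp = 5.66

5.66


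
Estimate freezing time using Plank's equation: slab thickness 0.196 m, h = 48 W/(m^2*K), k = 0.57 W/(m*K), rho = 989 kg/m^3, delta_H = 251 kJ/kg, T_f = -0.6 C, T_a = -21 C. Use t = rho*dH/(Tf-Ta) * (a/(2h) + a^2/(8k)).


dT = -0.6 - (-21) = 20.4 K
term1 = a/(2h) = 0.196/(2*48) = 0.002041666667
term2 = a^2/(8k) = 0.196^2/(8*0.57) = 0.008424561404
t = rho*dH*1000/dT * (term1 + term2)
t = 989*251*1000/20.4 * (0.002041666667 + 0.008424561404)
t = 127359 s

127359


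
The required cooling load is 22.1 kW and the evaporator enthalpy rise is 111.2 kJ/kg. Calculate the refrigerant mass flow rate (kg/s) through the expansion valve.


m_dot = Q / dh
m_dot = 22.1 / 111.2
m_dot = 0.1987 kg/s

0.1987


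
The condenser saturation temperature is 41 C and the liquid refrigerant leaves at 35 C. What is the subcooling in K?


Subcooling = T_cond - T_liquid
Subcooling = 41 - 35
Subcooling = 6 K

6


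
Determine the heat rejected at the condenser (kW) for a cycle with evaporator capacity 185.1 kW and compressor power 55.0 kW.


Q_cond = Q_evap + W
Q_cond = 185.1 + 55.0
Q_cond = 240.1 kW

240.1


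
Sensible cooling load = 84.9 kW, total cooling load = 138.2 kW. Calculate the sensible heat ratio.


SHR = Q_sensible / Q_total
SHR = 84.9 / 138.2
SHR = 0.614

0.614


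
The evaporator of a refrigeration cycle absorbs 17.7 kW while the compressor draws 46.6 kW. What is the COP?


COP = Q_evap / W
COP = 17.7 / 46.6
COP = 0.38

0.38


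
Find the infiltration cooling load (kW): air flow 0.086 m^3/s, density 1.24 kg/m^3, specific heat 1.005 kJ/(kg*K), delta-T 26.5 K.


Q = V_dot * rho * cp * dT
Q = 0.086 * 1.24 * 1.005 * 26.5
Q = 2.84 kW

2.84


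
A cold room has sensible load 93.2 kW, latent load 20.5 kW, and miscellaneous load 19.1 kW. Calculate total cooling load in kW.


Q_total = Q_s + Q_l + Q_misc
Q_total = 93.2 + 20.5 + 19.1
Q_total = 132.8 kW

132.8


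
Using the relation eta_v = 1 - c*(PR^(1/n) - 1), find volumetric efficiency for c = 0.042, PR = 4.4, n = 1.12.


PR^(1/n) = 4.4^(1/1.12) = 3.75414738
eta_v = 1 - 0.042 * (3.75414738 - 1)
eta_v = 0.8843

0.8843


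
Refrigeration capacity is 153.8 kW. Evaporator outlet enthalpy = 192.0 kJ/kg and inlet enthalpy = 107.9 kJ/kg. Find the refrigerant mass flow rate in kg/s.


dh = 192.0 - 107.9 = 84.1 kJ/kg
m_dot = Q / dh = 153.8 / 84.1 = 1.8288 kg/s

1.8288


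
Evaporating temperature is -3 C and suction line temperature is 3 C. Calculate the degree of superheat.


Superheat = T_suction - T_evap
Superheat = 3 - (-3)
Superheat = 6 K

6


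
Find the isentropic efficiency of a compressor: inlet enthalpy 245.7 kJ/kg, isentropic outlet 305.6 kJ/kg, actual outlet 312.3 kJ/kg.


dh_ideal = 305.6 - 245.7 = 59.9 kJ/kg
dh_actual = 312.3 - 245.7 = 66.6 kJ/kg
eta_s = dh_ideal / dh_actual = 59.9 / 66.6
eta_s = 0.8994

0.8994


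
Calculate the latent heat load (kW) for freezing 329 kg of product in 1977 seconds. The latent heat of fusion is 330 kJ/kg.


Q_lat = m * h_fg / t
Q_lat = 329 * 330 / 1977
Q_lat = 54.92 kW

54.92


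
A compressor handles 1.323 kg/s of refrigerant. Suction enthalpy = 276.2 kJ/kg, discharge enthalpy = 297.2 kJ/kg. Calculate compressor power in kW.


dh = 297.2 - 276.2 = 21.0 kJ/kg
W = m_dot * dh = 1.323 * 21.0 = 27.78 kW

27.78


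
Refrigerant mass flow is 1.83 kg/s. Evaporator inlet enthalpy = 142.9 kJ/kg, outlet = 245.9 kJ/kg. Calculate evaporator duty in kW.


dh = 245.9 - 142.9 = 103.0 kJ/kg
Q_evap = m_dot * dh = 1.83 * 103.0
Q_evap = 188.49 kW

188.49


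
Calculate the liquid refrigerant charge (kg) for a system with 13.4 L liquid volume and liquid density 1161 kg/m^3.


Charge = V * rho / 1000
Charge = 13.4 * 1161 / 1000
Charge = 15.56 kg

15.56


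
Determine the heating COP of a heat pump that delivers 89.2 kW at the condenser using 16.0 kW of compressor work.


COP_hp = Q_cond / W
COP_hp = 89.2 / 16.0
COP_hp = 5.575

5.575


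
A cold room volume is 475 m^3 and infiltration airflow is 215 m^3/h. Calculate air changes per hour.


ACH = flow / volume
ACH = 215 / 475
ACH = 0.453

0.453


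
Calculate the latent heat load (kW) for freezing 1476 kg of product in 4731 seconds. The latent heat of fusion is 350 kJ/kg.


Q_lat = m * h_fg / t
Q_lat = 1476 * 350 / 4731
Q_lat = 109.19 kW

109.19


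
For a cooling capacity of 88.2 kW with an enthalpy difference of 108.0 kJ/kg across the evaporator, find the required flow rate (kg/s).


m_dot = Q / dh
m_dot = 88.2 / 108.0
m_dot = 0.8167 kg/s

0.8167


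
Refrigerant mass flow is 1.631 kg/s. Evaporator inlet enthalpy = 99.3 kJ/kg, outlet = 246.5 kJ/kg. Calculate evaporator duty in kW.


dh = 246.5 - 99.3 = 147.2 kJ/kg
Q_evap = m_dot * dh = 1.631 * 147.2
Q_evap = 240.08 kW

240.08


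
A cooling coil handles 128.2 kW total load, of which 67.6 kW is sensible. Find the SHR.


SHR = Q_sensible / Q_total
SHR = 67.6 / 128.2
SHR = 0.527

0.527


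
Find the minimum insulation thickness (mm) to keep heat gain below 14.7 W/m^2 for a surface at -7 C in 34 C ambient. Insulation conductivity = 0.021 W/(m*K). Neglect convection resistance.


dT = 34 - (-7) = 41 K
thickness = k * dT / q_max * 1000
thickness = 0.021 * 41 / 14.7 * 1000
thickness = 58.6 mm

58.6


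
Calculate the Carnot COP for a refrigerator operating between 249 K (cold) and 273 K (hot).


dT = 273 - 249 = 24 K
COP_carnot = T_cold / dT = 249 / 24
COP_carnot = 10.375

10.375


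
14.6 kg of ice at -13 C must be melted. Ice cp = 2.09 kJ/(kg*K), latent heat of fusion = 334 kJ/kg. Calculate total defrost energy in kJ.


Sensible heat = cp * dT = 2.09 * 13 = 27.17 kJ/kg
Total per kg = 27.17 + 334 = 361.17 kJ/kg
Q = m * total = 14.6 * 361.17
Q = 5273.1 kJ

5273.1


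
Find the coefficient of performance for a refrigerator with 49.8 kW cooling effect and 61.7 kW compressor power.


COP = Q_evap / W
COP = 49.8 / 61.7
COP = 0.807

0.807


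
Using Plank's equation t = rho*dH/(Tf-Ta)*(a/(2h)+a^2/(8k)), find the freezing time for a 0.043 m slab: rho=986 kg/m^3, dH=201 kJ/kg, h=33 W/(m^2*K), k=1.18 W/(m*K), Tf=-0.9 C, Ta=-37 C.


dT = -0.9 - (-37) = 36.1 K
term1 = a/(2h) = 0.043/(2*33) = 0.0006515151515
term2 = a^2/(8k) = 0.043^2/(8*1.18) = 0.0001958686441
t = rho*dH*1000/dT * (term1 + term2)
t = 986*201*1000/36.1 * (0.0006515151515 + 0.0001958686441)
t = 4652 s

4652


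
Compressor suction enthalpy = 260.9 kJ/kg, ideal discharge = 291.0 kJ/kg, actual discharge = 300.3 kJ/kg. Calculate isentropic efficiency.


dh_ideal = 291.0 - 260.9 = 30.1 kJ/kg
dh_actual = 300.3 - 260.9 = 39.4 kJ/kg
eta_s = dh_ideal / dh_actual = 30.1 / 39.4
eta_s = 0.764

0.764


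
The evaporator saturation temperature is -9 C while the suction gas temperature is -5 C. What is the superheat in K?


Superheat = T_suction - T_evap
Superheat = -5 - (-9)
Superheat = 4 K

4


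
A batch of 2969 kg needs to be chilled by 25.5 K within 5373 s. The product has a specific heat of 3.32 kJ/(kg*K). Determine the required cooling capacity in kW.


Q = m * cp * dT / t
Q = 2969 * 3.32 * 25.5 / 5373
Q = 46.781 kW

46.781


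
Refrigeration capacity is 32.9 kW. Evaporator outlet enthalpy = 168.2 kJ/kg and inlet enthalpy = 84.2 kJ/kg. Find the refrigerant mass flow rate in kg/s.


dh = 168.2 - 84.2 = 84.0 kJ/kg
m_dot = Q / dh = 32.9 / 84.0 = 0.3917 kg/s

0.3917


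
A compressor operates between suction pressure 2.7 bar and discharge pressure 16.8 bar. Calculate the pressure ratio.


PR = P_high / P_low
PR = 16.8 / 2.7
PR = 6.222

6.222


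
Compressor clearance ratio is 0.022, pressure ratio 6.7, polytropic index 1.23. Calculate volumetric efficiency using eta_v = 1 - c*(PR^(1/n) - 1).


PR^(1/n) = 6.7^(1/1.23) = 4.69467498
eta_v = 1 - 0.022 * (4.69467498 - 1)
eta_v = 0.9187

0.9187


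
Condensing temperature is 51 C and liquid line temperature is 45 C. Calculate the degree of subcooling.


Subcooling = T_cond - T_liquid
Subcooling = 51 - 45
Subcooling = 6 K

6


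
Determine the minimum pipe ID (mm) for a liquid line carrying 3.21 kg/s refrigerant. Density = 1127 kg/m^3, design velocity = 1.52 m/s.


A = m_dot / (rho * v) = 3.21 / (1127 * 1.52) = 0.001873861673 m^2
d = sqrt(4*A/pi) * 1000
d = 48.8 mm

48.8


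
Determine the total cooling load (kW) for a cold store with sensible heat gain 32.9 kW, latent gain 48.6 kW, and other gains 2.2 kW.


Q_total = Q_s + Q_l + Q_misc
Q_total = 32.9 + 48.6 + 2.2
Q_total = 83.7 kW

83.7


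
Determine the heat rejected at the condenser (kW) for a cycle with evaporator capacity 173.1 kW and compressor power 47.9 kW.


Q_cond = Q_evap + W
Q_cond = 173.1 + 47.9
Q_cond = 221.0 kW

221.0


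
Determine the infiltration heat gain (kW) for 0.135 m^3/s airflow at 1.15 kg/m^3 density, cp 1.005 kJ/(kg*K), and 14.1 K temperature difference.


Q = V_dot * rho * cp * dT
Q = 0.135 * 1.15 * 1.005 * 14.1
Q = 2.2 kW

2.2


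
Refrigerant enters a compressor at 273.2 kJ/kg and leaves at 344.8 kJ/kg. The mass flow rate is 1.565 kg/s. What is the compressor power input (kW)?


dh = 344.8 - 273.2 = 71.6 kJ/kg
W = m_dot * dh = 1.565 * 71.6 = 112.05 kW

112.05


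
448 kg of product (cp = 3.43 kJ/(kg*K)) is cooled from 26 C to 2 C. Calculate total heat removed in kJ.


dT = 26 - (2) = 24 K
Q = m * cp * dT = 448 * 3.43 * 24
Q = 36879 kJ

36879


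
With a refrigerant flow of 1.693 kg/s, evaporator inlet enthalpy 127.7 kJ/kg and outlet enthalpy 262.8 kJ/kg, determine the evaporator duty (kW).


dh = 262.8 - 127.7 = 135.1 kJ/kg
Q_evap = m_dot * dh = 1.693 * 135.1
Q_evap = 228.72 kW

228.72


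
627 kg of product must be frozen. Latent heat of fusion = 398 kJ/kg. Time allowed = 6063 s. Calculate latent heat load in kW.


Q_lat = m * h_fg / t
Q_lat = 627 * 398 / 6063
Q_lat = 41.16 kW

41.16


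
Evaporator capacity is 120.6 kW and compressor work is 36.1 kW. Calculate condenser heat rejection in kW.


Q_cond = Q_evap + W
Q_cond = 120.6 + 36.1
Q_cond = 156.7 kW

156.7


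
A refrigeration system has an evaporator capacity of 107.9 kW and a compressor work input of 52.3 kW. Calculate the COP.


COP = Q_evap / W
COP = 107.9 / 52.3
COP = 2.063

2.063


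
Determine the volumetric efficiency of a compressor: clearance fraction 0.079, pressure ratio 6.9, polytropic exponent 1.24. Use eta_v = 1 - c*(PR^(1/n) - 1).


PR^(1/n) = 6.9^(1/1.24) = 4.74778673
eta_v = 1 - 0.079 * (4.74778673 - 1)
eta_v = 0.7039

0.7039


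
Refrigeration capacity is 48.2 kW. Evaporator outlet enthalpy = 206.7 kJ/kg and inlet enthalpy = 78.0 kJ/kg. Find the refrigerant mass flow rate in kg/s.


dh = 206.7 - 78.0 = 128.7 kJ/kg
m_dot = Q / dh = 48.2 / 128.7 = 0.3745 kg/s

0.3745


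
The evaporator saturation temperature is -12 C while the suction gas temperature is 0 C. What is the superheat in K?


Superheat = T_suction - T_evap
Superheat = 0 - (-12)
Superheat = 12 K

12


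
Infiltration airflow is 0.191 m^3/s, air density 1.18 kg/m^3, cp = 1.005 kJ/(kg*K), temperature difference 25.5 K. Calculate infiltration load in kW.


Q = V_dot * rho * cp * dT
Q = 0.191 * 1.18 * 1.005 * 25.5
Q = 5.776 kW

5.776


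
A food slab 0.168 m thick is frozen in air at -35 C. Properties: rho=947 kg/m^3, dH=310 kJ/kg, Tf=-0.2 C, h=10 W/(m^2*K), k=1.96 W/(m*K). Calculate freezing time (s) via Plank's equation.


dT = -0.2 - (-35) = 34.8 K
term1 = a/(2h) = 0.168/(2*10) = 0.0084
term2 = a^2/(8k) = 0.168^2/(8*1.96) = 0.0018
t = rho*dH*1000/dT * (term1 + term2)
t = 947*310*1000/34.8 * (0.0084 + 0.0018)
t = 86046 s

86046


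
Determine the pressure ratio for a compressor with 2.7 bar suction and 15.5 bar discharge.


PR = P_high / P_low
PR = 15.5 / 2.7
PR = 5.741

5.741


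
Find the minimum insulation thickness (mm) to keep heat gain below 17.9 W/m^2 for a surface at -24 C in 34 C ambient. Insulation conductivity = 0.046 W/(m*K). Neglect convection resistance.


dT = 34 - (-24) = 58 K
thickness = k * dT / q_max * 1000
thickness = 0.046 * 58 / 17.9 * 1000
thickness = 149.1 mm

149.1


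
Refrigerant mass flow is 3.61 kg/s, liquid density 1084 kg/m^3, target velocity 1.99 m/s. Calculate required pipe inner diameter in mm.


A = m_dot / (rho * v) = 3.61 / (1084 * 1.99) = 0.001673496634 m^2
d = sqrt(4*A/pi) * 1000
d = 46.2 mm

46.2


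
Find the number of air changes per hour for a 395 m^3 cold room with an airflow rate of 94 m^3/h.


ACH = flow / volume
ACH = 94 / 395
ACH = 0.238

0.238


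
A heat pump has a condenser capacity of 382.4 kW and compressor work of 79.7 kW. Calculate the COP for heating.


COP_hp = Q_cond / W
COP_hp = 382.4 / 79.7
COP_hp = 4.798

4.798


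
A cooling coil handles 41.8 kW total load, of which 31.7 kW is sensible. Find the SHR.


SHR = Q_sensible / Q_total
SHR = 31.7 / 41.8
SHR = 0.758

0.758


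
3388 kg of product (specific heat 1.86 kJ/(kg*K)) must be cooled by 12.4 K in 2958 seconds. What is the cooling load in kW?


Q = m * cp * dT / t
Q = 3388 * 1.86 * 12.4 / 2958
Q = 26.417 kW

26.417


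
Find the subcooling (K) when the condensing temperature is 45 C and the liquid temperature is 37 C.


Subcooling = T_cond - T_liquid
Subcooling = 45 - 37
Subcooling = 8 K

8


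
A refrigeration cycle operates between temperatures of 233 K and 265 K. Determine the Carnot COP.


dT = 265 - 233 = 32 K
COP_carnot = T_cold / dT = 233 / 32
COP_carnot = 7.281

7.281


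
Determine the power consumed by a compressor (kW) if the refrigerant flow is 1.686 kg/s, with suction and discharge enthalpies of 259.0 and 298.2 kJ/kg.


dh = 298.2 - 259.0 = 39.2 kJ/kg
W = m_dot * dh = 1.686 * 39.2 = 66.09 kW

66.09
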